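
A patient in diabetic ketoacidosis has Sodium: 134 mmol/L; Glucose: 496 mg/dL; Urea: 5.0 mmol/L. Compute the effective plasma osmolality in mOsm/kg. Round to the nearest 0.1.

295.6 mOsm/kg

Effective osmolality excludes urea (freely permeant across cell membranes):
2·Na + glucose/18
= 2·134 + 496/18
= 268 + 27.56
= 295.56 mOsm/kg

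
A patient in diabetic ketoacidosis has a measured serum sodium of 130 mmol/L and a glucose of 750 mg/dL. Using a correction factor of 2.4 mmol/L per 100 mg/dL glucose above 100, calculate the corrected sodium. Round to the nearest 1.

146 mmol/L

Corrected Na = measured Na + 2.4 · (glucose − 100)/100
= 130 + 2.4 · (750 − 100)/100
= 130 + 15.6
= 145.6 mmol/L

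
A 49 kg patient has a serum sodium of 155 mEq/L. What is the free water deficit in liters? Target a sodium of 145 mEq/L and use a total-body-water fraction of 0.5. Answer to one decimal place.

1.7 L

TBW = 0.5 · 49 = 24.5 L
Free water deficit = TBW · (Na/145 − 1)
= 24.5 · (155/145 − 1)
= 24.5 · 0.069
= 1.69 L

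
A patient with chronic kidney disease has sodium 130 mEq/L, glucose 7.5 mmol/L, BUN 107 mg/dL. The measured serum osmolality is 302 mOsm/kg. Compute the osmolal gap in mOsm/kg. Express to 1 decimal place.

Calculated osmolality = 2·Na + glucose + BUN/2.8
= 2·130 + 7.5 + 107/2.8
= 260 + 7.50 + 38.21
= 305.71 mOsm/kg ≈ 305.7 mOsm/kg
Osmolar gap = measured − calculated = 302 − 305.7 = -3.7 mOsm/kg

-3.7 mOsm/kg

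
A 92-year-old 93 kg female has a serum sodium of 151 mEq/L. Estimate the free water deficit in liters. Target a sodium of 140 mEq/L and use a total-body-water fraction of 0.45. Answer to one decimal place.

3.3 L

TBW = 0.45 · 93 = 41.85 L
Free water deficit = TBW · (Na/140 − 1)
= 41.85 · (151/140 − 1)
= 41.85 · 0.0786
= 3.29 L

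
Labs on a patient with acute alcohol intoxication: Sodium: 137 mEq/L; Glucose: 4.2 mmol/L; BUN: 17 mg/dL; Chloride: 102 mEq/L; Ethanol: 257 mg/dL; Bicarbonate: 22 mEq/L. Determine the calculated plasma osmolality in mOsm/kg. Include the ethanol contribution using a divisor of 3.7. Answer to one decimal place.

353.7 mOsm/kg

Calculated osmolality = 2·Na + glucose + BUN/2.8 + ethanol/3.7
= 2·137 + 4.2 + 17/2.8 + 257/3.7
= 274 + 4.20 + 6.07 + 69.46
= 353.73 mOsm/kg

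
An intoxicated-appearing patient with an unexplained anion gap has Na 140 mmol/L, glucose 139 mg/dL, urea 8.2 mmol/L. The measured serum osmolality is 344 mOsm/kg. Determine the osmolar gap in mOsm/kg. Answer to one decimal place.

48.1 mOsm/kg

Calculated osmolality = 2·Na + glucose/18 + urea
= 2·140 + 139/18 + 8.2
= 280 + 7.72 + 8.20
= 295.92 mOsm/kg ≈ 295.9 mOsm/kg
Osmolar gap = measured − calculated = 344 − 295.9 = 48.1 mOsm/kg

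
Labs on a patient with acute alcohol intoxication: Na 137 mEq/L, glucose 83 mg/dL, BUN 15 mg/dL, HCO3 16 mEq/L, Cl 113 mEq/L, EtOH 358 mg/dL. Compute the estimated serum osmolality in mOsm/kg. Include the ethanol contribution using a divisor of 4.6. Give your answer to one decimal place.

Calculated osmolality = 2·Na + glucose/18 + BUN/2.8 + ethanol/4.6
= 2·137 + 83/18 + 15/2.8 + 358/4.6
= 274 + 4.61 + 5.36 + 77.83
= 361.8 mOsm/kg

361.8 mOsm/kg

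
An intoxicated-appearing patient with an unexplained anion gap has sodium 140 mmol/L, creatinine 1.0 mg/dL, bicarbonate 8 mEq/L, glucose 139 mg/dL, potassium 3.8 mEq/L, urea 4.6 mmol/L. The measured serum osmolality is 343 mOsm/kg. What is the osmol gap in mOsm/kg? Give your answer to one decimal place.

50.7 mOsm/kg

Calculated osmolality = 2·Na + glucose/18 + urea
= 2·140 + 139/18 + 4.6
= 280 + 7.72 + 4.60
= 292.32 mOsm/kg ≈ 292.3 mOsm/kg
Osmolar gap = measured − calculated = 343 − 292.3 = 50.7 mOsm/kg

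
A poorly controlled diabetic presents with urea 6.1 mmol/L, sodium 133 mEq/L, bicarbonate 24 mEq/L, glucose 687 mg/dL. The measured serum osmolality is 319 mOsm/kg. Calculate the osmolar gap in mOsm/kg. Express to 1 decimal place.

Calculated osmolality = 2·Na + glucose/18 + urea
= 2·133 + 687/18 + 6.1
= 266 + 38.17 + 6.10
= 310.27 mOsm/kg ≈ 310.3 mOsm/kg
Osmolar gap = measured − calculated = 319 − 310.3 = 8.7 mOsm/kg

8.7 mOsm/kg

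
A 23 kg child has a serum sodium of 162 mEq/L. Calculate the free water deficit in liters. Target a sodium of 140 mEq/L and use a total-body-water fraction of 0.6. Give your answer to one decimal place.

2.2 L

TBW = 0.6 · 23 = 13.8 L
Free water deficit = TBW · (Na/140 − 1)
= 13.8 · (162/140 − 1)
= 13.8 · 0.1571
= 2.17 L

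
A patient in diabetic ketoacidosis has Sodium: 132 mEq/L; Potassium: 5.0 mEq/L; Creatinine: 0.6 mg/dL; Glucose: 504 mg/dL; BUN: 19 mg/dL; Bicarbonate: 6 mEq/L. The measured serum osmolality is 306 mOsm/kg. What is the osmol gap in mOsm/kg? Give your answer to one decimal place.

Calculated osmolality = 2·Na + glucose/18 + BUN/2.8
= 2·132 + 504/18 + 19/2.8
= 264 + 28 + 6.79
= 298.79 mOsm/kg ≈ 298.8 mOsm/kg
Osmolar gap = measured − calculated = 306 − 298.8 = 7.2 mOsm/kg

7.2 mOsm/kg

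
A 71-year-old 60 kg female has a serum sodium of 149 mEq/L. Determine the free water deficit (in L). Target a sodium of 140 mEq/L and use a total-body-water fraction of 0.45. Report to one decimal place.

1.7 L

TBW = 0.45 · 60 = 27 L
Free water deficit = TBW · (Na/140 − 1)
= 27 · (149/140 − 1)
= 27 · 0.0643
= 1.74 L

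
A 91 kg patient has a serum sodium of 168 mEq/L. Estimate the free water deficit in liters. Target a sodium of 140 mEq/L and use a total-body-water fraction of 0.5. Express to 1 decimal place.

9.1 L

TBW = 0.5 · 91 = 45.5 L
Free water deficit = TBW · (Na/140 − 1)
= 45.5 · (168/140 − 1)
= 45.5 · 0.2
= 9.1 L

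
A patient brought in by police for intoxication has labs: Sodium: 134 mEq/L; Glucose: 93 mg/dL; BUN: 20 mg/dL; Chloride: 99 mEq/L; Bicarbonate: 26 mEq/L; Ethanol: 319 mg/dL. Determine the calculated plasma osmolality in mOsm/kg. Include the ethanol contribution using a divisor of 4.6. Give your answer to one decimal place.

349.7 mOsm/kg

Calculated osmolality = 2·Na + glucose/18 + BUN/2.8 + ethanol/4.6
= 2·134 + 93/18 + 20/2.8 + 319/4.6
= 268 + 5.17 + 7.14 + 69.35
= 349.66 mOsm/kg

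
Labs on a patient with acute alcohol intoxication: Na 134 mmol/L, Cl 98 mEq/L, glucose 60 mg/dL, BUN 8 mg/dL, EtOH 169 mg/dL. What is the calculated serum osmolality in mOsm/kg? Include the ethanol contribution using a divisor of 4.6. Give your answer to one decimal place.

310.9 mOsm/kg

Calculated osmolality = 2·Na + glucose/18 + BUN/2.8 + ethanol/4.6
= 2·134 + 60/18 + 8/2.8 + 169/4.6
= 268 + 3.33 + 2.86 + 36.74
= 310.93 mOsm/kg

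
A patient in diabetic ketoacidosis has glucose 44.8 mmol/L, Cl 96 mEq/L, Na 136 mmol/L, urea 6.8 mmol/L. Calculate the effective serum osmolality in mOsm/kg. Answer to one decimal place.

316.8 mOsm/kg

Effective osmolality excludes urea (freely permeant across cell membranes):
2·Na + glucose
= 2·136 + 44.8
= 272 + 44.8
= 316.8 mOsm/kg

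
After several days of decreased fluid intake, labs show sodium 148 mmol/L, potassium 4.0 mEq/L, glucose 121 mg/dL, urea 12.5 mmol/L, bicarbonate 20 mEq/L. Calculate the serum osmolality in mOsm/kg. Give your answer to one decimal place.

Calculated osmolality = 2·Na + glucose/18 + urea
= 2·148 + 121/18 + 12.5
= 296 + 6.72 + 12.50
= 315.22 mOsm/kg

315.2 mOsm/kg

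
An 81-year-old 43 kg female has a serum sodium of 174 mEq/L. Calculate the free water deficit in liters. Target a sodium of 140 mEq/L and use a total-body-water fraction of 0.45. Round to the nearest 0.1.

TBW = 0.45 · 43 = 19.35 L
Free water deficit = TBW · (Na/140 − 1)
= 19.35 · (174/140 − 1)
= 19.35 · 0.2429
= 4.7 L

4.7 L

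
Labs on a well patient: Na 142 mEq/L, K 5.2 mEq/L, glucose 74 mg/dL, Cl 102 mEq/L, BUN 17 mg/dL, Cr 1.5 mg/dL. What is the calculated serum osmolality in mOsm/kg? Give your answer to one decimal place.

Calculated osmolality = 2·Na + glucose/18 + BUN/2.8
= 2·142 + 74/18 + 17/2.8
= 284 + 4.11 + 6.07
= 294.18 mOsm/kg

294.2 mOsm/kg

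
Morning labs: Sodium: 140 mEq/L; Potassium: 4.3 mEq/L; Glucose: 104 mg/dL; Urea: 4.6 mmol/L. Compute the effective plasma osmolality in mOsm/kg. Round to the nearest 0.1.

285.8 mOsm/kg

Effective osmolality excludes urea (freely permeant across cell membranes):
2·Na + glucose/18
= 2·140 + 104/18
= 280 + 5.78
= 285.78 mOsm/kg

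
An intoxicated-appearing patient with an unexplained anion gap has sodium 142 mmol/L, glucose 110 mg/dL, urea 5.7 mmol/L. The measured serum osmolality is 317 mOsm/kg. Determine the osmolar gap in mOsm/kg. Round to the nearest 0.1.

21.2 mOsm/kg

Calculated osmolality = 2·Na + glucose/18 + urea
= 2·142 + 110/18 + 5.7
= 284 + 6.11 + 5.70
= 295.81 mOsm/kg ≈ 295.8 mOsm/kg
Osmolar gap = measured − calculated = 317 − 295.8 = 21.2 mOsm/kg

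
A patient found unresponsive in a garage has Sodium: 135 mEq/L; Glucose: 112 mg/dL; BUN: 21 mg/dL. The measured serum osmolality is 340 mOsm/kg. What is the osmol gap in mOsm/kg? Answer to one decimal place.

Calculated osmolality = 2·Na + glucose/18 + BUN/2.8
= 2·135 + 112/18 + 21/2.8
= 270 + 6.22 + 7.50
= 283.72 mOsm/kg ≈ 283.7 mOsm/kg
Osmolar gap = measured − calculated = 340 − 283.7 = 56.3 mOsm/kg

56.3 mOsm/kg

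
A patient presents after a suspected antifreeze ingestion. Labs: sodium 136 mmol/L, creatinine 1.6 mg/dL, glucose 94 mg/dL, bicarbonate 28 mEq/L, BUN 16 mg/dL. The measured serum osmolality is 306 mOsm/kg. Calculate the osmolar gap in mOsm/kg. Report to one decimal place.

23.1 mOsm/kg

Calculated osmolality = 2·Na + glucose/18 + BUN/2.8
= 2·136 + 94/18 + 16/2.8
= 272 + 5.22 + 5.71
= 282.93 mOsm/kg ≈ 282.9 mOsm/kg
Osmolar gap = measured − calculated = 306 − 282.9 = 23.1 mOsm/kg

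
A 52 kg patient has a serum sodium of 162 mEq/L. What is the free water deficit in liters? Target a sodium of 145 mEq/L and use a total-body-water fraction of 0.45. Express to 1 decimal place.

TBW = 0.45 · 52 = 23.4 L
Free water deficit = TBW · (Na/145 − 1)
= 23.4 · (162/145 − 1)
= 23.4 · 0.1172
= 2.74 L

2.7 L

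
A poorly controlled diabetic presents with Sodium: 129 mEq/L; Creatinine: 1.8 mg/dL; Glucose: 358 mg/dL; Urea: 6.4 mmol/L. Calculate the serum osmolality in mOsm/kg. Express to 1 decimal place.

Calculated osmolality = 2·Na + glucose/18 + urea
= 2·129 + 358/18 + 6.4
= 258 + 19.89 + 6.40
= 284.29 mOsm/kg

284.3 mOsm/kg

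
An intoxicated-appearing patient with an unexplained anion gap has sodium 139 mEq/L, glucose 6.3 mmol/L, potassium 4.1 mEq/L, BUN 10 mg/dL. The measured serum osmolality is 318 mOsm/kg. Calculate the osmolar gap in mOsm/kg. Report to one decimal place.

Calculated osmolality = 2·Na + glucose + BUN/2.8
= 2·139 + 6.3 + 10/2.8
= 278 + 6.30 + 3.57
= 287.87 mOsm/kg ≈ 287.9 mOsm/kg
Osmolar gap = measured − calculated = 318 − 287.9 = 30.1 mOsm/kg

30.1 mOsm/kg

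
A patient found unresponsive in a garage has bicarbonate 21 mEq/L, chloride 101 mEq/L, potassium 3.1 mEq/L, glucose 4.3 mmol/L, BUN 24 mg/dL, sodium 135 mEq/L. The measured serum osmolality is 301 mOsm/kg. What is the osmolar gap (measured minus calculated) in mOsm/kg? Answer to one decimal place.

Calculated osmolality = 2·Na + glucose + BUN/2.8
= 2·135 + 4.3 + 24/2.8
= 270 + 4.30 + 8.57
= 282.87 mOsm/kg ≈ 282.9 mOsm/kg
Osmolar gap = measured − calculated = 301 − 282.9 = 18.1 mOsm/kg

18.1 mOsm/kg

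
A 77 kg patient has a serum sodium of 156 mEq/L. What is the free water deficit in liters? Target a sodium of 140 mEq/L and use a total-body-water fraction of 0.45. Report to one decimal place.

4.0 L

TBW = 0.45 · 77 = 34.65 L
Free water deficit = TBW · (Na/140 − 1)
= 34.65 · (156/140 − 1)
= 34.65 · 0.1143
= 3.96 L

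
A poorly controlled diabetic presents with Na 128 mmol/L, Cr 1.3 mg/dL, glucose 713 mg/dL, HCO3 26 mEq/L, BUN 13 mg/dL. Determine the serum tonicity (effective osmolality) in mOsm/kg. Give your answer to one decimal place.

295.6 mOsm/kg

Effective osmolality excludes urea (freely permeant across cell membranes):
2·Na + glucose/18
= 2·128 + 713/18
= 256 + 39.61
= 295.61 mOsm/kg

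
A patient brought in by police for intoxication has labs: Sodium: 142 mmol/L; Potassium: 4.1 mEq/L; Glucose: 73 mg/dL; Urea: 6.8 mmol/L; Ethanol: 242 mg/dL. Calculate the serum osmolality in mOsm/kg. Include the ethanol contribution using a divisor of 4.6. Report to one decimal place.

347.5 mOsm/kg

Calculated osmolality = 2·Na + glucose/18 + urea + ethanol/4.6
= 2·142 + 73/18 + 6.8 + 242/4.6
= 284 + 4.06 + 6.80 + 52.61
= 347.47 mOsm/kg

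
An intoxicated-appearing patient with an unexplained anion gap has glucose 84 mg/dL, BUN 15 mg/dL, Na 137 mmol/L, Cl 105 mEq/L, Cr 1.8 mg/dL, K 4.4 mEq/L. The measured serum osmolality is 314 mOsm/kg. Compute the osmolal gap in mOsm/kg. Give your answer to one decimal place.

30.0 mOsm/kg

Calculated osmolality = 2·Na + glucose/18 + BUN/2.8
= 2·137 + 84/18 + 15/2.8
= 274 + 4.67 + 5.36
= 284.03 mOsm/kg ≈ 284.0 mOsm/kg
Osmolar gap = measured − calculated = 314 − 284.0 = 30.0 mOsm/kg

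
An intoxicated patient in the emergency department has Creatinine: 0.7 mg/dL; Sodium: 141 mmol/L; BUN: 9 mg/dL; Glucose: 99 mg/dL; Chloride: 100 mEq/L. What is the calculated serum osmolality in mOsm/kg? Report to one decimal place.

Calculated osmolality = 2·Na + glucose/18 + BUN/2.8
= 2·141 + 99/18 + 9/2.8
= 282 + 5.50 + 3.21
= 290.71 mOsm/kg

290.7 mOsm/kg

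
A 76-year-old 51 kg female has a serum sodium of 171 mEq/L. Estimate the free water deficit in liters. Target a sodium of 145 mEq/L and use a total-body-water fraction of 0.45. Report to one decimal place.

TBW = 0.45 · 51 = 22.95 L
Free water deficit = TBW · (Na/145 − 1)
= 22.95 · (171/145 − 1)
= 22.95 · 0.1793
= 4.11 L

4.1 L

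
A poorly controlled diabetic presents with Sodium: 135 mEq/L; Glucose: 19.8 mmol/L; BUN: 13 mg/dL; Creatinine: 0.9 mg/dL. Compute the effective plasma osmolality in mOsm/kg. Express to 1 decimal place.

Effective osmolality excludes urea (freely permeant across cell membranes):
2·Na + glucose
= 2·135 + 19.8
= 270 + 19.8
= 289.8 mOsm/kg

289.8 mOsm/kg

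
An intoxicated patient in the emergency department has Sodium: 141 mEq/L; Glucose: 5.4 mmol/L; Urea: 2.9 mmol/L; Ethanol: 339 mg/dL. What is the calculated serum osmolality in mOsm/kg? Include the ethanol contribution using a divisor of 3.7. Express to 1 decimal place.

381.9 mOsm/kg

Calculated osmolality = 2·Na + glucose + urea + ethanol/3.7
= 2·141 + 5.4 + 2.9 + 339/3.7
= 282 + 5.40 + 2.90 + 91.62
= 381.92 mOsm/kg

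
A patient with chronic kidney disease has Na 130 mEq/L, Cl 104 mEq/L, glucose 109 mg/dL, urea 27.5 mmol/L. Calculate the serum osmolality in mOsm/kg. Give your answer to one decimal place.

Calculated osmolality = 2·Na + glucose/18 + urea
= 2·130 + 109/18 + 27.5
= 260 + 6.06 + 27.50
= 293.56 mOsm/kg

293.6 mOsm/kg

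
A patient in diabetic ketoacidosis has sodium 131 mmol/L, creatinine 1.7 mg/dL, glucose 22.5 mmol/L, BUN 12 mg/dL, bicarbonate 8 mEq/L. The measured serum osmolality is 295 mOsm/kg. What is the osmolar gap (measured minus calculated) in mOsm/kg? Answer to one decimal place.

Calculated osmolality = 2·Na + glucose + BUN/2.8
= 2·131 + 22.5 + 12/2.8
= 262 + 22.50 + 4.29
= 288.79 mOsm/kg ≈ 288.8 mOsm/kg
Osmolar gap = measured − calculated = 295 − 288.8 = 6.2 mOsm/kg

6.2 mOsm/kg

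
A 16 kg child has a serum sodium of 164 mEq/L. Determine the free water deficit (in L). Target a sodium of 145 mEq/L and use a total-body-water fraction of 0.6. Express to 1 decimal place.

1.3 L

TBW = 0.6 · 16 = 9.6 L
Free water deficit = TBW · (Na/145 − 1)
= 9.6 · (164/145 − 1)
= 9.6 · 0.131
= 1.26 L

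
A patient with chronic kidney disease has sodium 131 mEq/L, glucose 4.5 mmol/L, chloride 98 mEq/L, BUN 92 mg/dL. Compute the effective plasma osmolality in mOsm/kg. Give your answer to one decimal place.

Effective osmolality excludes urea (freely permeant across cell membranes):
2·Na + glucose
= 2·131 + 4.5
= 262 + 4.5
= 266.5 mOsm/kg

266.5 mOsm/kg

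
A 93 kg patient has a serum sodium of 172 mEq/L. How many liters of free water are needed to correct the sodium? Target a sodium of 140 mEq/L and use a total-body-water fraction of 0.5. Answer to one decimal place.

10.6 L

TBW = 0.5 · 93 = 46.5 L
Free water deficit = TBW · (Na/140 − 1)
= 46.5 · (172/140 − 1)
= 46.5 · 0.2286
= 10.63 L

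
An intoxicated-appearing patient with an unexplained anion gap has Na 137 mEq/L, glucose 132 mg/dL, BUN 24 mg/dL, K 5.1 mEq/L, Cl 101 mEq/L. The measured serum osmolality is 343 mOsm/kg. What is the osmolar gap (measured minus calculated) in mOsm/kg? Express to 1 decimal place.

53.1 mOsm/kg

Calculated osmolality = 2·Na + glucose/18 + BUN/2.8
= 2·137 + 132/18 + 24/2.8
= 274 + 7.33 + 8.57
= 289.9 mOsm/kg ≈ 289.9 mOsm/kg
Osmolar gap = measured − calculated = 343 − 289.9 = 53.1 mOsm/kg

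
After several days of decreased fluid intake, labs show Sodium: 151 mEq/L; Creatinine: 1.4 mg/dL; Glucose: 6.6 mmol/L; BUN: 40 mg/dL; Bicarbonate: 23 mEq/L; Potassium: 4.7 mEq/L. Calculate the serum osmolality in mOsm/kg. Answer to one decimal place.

Calculated osmolality = 2·Na + glucose + BUN/2.8
= 2·151 + 6.6 + 40/2.8
= 302 + 6.60 + 14.29
= 322.89 mOsm/kg

322.9 mOsm/kg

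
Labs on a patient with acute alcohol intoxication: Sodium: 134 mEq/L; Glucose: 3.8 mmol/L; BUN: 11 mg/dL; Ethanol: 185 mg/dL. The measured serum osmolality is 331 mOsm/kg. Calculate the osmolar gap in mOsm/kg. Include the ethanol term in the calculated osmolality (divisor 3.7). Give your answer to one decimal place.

Calculated osmolality = 2·Na + glucose + BUN/2.8 + ethanol/3.7
= 2·134 + 3.8 + 11/2.8 + 185/3.7
= 268 + 3.80 + 3.93 + 50
= 325.73 mOsm/kg ≈ 325.7 mOsm/kg
Osmolar gap = measured − calculated = 331 − 325.7 = 5.3 mOsm/kg

5.3 mOsm/kg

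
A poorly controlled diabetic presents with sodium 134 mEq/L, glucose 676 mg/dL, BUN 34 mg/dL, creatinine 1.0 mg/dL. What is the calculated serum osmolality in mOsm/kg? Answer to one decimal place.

Calculated osmolality = 2·Na + glucose/18 + BUN/2.8
= 2·134 + 676/18 + 34/2.8
= 268 + 37.56 + 12.14
= 317.7 mOsm/kg

317.7 mOsm/kg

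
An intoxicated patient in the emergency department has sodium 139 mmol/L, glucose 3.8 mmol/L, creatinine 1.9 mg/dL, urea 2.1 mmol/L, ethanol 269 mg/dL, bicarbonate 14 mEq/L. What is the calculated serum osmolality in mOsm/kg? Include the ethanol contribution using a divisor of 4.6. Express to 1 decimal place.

Calculated osmolality = 2·Na + glucose + urea + ethanol/4.6
= 2·139 + 3.8 + 2.1 + 269/4.6
= 278 + 3.80 + 2.10 + 58.48
= 342.38 mOsm/kg

342.4 mOsm/kg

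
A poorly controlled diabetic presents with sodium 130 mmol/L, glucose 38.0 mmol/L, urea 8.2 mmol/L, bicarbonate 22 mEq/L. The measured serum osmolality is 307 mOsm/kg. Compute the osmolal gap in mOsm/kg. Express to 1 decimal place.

Calculated osmolality = 2·Na + glucose + urea
= 2·130 + 38 + 8.2
= 260 + 38 + 8.20
= 306.2 mOsm/kg ≈ 306.2 mOsm/kg
Osmolar gap = measured − calculated = 307 − 306.2 = 0.8 mOsm/kg

0.8 mOsm/kg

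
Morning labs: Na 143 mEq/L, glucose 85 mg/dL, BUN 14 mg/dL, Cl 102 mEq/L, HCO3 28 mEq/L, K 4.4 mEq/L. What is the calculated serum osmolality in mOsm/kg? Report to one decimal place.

Calculated osmolality = 2·Na + glucose/18 + BUN/2.8
= 2·143 + 85/18 + 14/2.8
= 286 + 4.72 + 5
= 295.72 mOsm/kg

295.7 mOsm/kg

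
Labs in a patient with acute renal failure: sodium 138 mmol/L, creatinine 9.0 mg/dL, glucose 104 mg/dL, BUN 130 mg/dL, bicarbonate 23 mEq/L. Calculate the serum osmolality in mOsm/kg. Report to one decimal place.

328.2 mOsm/kg

Calculated osmolality = 2·Na + glucose/18 + BUN/2.8
= 2·138 + 104/18 + 130/2.8
= 276 + 5.78 + 46.43
= 328.21 mOsm/kg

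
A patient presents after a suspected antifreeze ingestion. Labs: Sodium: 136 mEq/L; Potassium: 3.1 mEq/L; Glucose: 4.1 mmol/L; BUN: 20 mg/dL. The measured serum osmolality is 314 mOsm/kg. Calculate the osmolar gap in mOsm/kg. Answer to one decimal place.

30.8 mOsm/kg

Calculated osmolality = 2·Na + glucose + BUN/2.8
= 2·136 + 4.1 + 20/2.8
= 272 + 4.10 + 7.14
= 283.24 mOsm/kg ≈ 283.2 mOsm/kg
Osmolar gap = measured − calculated = 314 − 283.2 = 30.8 mOsm/kg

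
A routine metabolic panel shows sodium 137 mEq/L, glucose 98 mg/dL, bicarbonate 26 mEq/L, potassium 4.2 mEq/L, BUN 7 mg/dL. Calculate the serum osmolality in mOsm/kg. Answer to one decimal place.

281.9 mOsm/kg

Calculated osmolality = 2·Na + glucose/18 + BUN/2.8
= 2·137 + 98/18 + 7/2.8
= 274 + 5.44 + 2.50
= 281.94 mOsm/kg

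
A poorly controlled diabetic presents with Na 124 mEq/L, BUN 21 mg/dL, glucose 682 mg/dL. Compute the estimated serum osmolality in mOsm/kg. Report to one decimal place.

Calculated osmolality = 2·Na + glucose/18 + BUN/2.8
= 2·124 + 682/18 + 21/2.8
= 248 + 37.89 + 7.50
= 293.39 mOsm/kg

293.4 mOsm/kg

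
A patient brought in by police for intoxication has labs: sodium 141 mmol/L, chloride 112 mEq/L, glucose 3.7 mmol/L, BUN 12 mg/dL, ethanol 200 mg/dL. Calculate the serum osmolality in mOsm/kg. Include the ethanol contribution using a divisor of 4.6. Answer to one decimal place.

Calculated osmolality = 2·Na + glucose + BUN/2.8 + ethanol/4.6
= 2·141 + 3.7 + 12/2.8 + 200/4.6
= 282 + 3.70 + 4.29 + 43.48
= 333.47 mOsm/kg

333.5 mOsm/kg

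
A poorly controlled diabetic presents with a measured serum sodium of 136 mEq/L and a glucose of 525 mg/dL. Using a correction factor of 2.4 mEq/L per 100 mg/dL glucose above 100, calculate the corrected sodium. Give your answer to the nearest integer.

146 mEq/L

Corrected Na = measured Na + 2.4 · (glucose − 100)/100
= 136 + 2.4 · (525 − 100)/100
= 136 + 10.2
= 146.2 mEq/L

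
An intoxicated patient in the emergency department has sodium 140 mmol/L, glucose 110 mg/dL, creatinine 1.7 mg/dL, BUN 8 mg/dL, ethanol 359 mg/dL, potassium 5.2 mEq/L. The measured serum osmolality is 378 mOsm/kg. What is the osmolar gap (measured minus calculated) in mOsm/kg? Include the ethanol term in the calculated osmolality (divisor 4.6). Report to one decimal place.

11.0 mOsm/kg

Calculated osmolality = 2·Na + glucose/18 + BUN/2.8 + ethanol/4.6
= 2·140 + 110/18 + 8/2.8 + 359/4.6
= 280 + 6.11 + 2.86 + 78.04
= 367.01 mOsm/kg ≈ 367.0 mOsm/kg
Osmolar gap = measured − calculated = 378 − 367.0 = 11.0 mOsm/kg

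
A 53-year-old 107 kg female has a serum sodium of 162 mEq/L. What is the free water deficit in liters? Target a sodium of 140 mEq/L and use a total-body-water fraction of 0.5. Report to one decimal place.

8.4 L

TBW = 0.5 · 107 = 53.5 L
Free water deficit = TBW · (Na/140 − 1)
= 53.5 · (162/140 − 1)
= 53.5 · 0.1571
= 8.4 L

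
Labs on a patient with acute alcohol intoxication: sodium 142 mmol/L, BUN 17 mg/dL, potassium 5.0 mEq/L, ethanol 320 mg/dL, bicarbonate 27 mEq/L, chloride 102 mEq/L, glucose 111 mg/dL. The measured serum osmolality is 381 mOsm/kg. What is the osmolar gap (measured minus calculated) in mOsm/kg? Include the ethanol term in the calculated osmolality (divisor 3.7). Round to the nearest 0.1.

Calculated osmolality = 2·Na + glucose/18 + BUN/2.8 + ethanol/3.7
= 2·142 + 111/18 + 17/2.8 + 320/3.7
= 284 + 6.17 + 6.07 + 86.49
= 382.73 mOsm/kg ≈ 382.7 mOsm/kg
Osmolar gap = measured − calculated = 381 − 382.7 = -1.7 mOsm/kg

-1.7 mOsm/kg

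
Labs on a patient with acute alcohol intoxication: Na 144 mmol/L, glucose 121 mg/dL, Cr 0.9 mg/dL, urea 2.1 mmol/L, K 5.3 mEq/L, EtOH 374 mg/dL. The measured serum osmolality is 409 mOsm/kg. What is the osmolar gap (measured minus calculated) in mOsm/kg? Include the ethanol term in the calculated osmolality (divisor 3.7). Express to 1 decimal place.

Calculated osmolality = 2·Na + glucose/18 + urea + ethanol/3.7
= 2·144 + 121/18 + 2.1 + 374/3.7
= 288 + 6.72 + 2.10 + 101.08
= 397.9 mOsm/kg ≈ 397.9 mOsm/kg
Osmolar gap = measured − calculated = 409 − 397.9 = 11.1 mOsm/kg

11.1 mOsm/kg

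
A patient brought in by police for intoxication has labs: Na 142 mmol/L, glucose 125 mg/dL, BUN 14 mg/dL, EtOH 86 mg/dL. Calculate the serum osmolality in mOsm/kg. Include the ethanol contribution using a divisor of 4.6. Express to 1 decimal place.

314.6 mOsm/kg

Calculated osmolality = 2·Na + glucose/18 + BUN/2.8 + ethanol/4.6
= 2·142 + 125/18 + 14/2.8 + 86/4.6
= 284 + 6.94 + 5 + 18.70
= 314.64 mOsm/kg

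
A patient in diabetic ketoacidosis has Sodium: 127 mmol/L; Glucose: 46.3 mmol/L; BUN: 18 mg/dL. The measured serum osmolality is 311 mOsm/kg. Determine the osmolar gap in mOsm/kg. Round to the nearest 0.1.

Calculated osmolality = 2·Na + glucose + BUN/2.8
= 2·127 + 46.3 + 18/2.8
= 254 + 46.30 + 6.43
= 306.73 mOsm/kg ≈ 306.7 mOsm/kg
Osmolar gap = measured − calculated = 311 − 306.7 = 4.3 mOsm/kg

4.3 mOsm/kg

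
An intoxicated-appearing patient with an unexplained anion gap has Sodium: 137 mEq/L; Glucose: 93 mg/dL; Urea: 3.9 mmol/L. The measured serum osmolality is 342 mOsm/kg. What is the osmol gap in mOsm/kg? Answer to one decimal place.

58.9 mOsm/kg

Calculated osmolality = 2·Na + glucose/18 + urea
= 2·137 + 93/18 + 3.9
= 274 + 5.17 + 3.90
= 283.07 mOsm/kg ≈ 283.1 mOsm/kg
Osmolar gap = measured − calculated = 342 − 283.1 = 58.9 mOsm/kg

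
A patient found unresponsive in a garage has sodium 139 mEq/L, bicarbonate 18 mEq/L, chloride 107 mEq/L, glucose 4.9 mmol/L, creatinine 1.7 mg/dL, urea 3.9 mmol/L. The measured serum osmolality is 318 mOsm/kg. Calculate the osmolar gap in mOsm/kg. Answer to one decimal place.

Calculated osmolality = 2·Na + glucose + urea
= 2·139 + 4.9 + 3.9
= 278 + 4.90 + 3.90
= 286.8 mOsm/kg ≈ 286.8 mOsm/kg
Osmolar gap = measured − calculated = 318 − 286.8 = 31.2 mOsm/kg

31.2 mOsm/kg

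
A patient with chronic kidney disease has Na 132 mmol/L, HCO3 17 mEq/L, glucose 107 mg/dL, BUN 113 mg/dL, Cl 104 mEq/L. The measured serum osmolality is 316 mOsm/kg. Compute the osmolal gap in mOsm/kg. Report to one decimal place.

5.7 mOsm/kg

Calculated osmolality = 2·Na + glucose/18 + BUN/2.8
= 2·132 + 107/18 + 113/2.8
= 264 + 5.94 + 40.36
= 310.3 mOsm/kg ≈ 310.3 mOsm/kg
Osmolar gap = measured − calculated = 316 − 310.3 = 5.7 mOsm/kg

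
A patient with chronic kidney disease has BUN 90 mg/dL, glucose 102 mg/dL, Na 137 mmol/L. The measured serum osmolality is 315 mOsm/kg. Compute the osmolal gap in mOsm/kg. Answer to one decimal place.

Calculated osmolality = 2·Na + glucose/18 + BUN/2.8
= 2·137 + 102/18 + 90/2.8
= 274 + 5.67 + 32.14
= 311.81 mOsm/kg ≈ 311.8 mOsm/kg
Osmolar gap = measured − calculated = 315 − 311.8 = 3.2 mOsm/kg

3.2 mOsm/kg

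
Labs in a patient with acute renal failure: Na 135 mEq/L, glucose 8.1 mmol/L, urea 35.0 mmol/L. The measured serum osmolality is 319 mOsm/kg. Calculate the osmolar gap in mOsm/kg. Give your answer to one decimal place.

5.9 mOsm/kg

Calculated osmolality = 2·Na + glucose + urea
= 2·135 + 8.1 + 35
= 270 + 8.10 + 35
= 313.1 mOsm/kg ≈ 313.1 mOsm/kg
Osmolar gap = measured − calculated = 319 − 313.1 = 5.9 mOsm/kg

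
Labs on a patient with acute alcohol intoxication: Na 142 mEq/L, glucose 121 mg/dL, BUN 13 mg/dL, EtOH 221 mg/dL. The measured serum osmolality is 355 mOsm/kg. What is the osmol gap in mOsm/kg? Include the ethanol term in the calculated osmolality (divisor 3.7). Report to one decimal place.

Calculated osmolality = 2·Na + glucose/18 + BUN/2.8 + ethanol/3.7
= 2·142 + 121/18 + 13/2.8 + 221/3.7
= 284 + 6.72 + 4.64 + 59.73
= 355.09 mOsm/kg ≈ 355.1 mOsm/kg
Osmolar gap = measured − calculated = 355 − 355.1 = -0.1 mOsm/kg

-0.1 mOsm/kg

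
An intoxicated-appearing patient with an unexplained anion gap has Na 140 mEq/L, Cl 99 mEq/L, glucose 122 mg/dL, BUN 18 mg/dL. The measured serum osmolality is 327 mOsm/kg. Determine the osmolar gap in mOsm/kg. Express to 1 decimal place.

Calculated osmolality = 2·Na + glucose/18 + BUN/2.8
= 2·140 + 122/18 + 18/2.8
= 280 + 6.78 + 6.43
= 293.21 mOsm/kg ≈ 293.2 mOsm/kg
Osmolar gap = measured − calculated = 327 − 293.2 = 33.8 mOsm/kg

33.8 mOsm/kg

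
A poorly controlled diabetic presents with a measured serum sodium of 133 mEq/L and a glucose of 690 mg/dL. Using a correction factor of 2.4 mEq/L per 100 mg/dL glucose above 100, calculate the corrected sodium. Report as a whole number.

Corrected Na = measured Na + 2.4 · (glucose − 100)/100
= 133 + 2.4 · (690 − 100)/100
= 133 + 14.2
= 147.2 mEq/L

147 mEq/L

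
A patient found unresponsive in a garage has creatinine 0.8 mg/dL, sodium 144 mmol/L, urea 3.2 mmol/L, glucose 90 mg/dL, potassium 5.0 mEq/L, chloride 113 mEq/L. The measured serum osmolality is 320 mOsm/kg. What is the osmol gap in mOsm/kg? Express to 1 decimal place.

23.8 mOsm/kg

Calculated osmolality = 2·Na + glucose/18 + urea
= 2·144 + 90/18 + 3.2
= 288 + 5 + 3.20
= 296.2 mOsm/kg ≈ 296.2 mOsm/kg
Osmolar gap = measured − calculated = 320 − 296.2 = 23.8 mOsm/kg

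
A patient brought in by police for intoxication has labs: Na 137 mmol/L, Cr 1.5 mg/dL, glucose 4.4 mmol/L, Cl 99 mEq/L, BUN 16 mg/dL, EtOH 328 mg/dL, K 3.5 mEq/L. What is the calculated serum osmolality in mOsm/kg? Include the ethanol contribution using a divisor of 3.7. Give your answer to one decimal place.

372.8 mOsm/kg

Calculated osmolality = 2·Na + glucose + BUN/2.8 + ethanol/3.7
= 2·137 + 4.4 + 16/2.8 + 328/3.7
= 274 + 4.40 + 5.71 + 88.65
= 372.76 mOsm/kg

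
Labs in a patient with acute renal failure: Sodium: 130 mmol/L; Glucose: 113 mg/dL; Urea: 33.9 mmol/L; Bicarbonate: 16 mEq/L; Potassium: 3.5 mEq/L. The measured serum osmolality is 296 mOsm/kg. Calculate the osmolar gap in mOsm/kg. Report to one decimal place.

Calculated osmolality = 2·Na + glucose/18 + urea
= 2·130 + 113/18 + 33.9
= 260 + 6.28 + 33.90
= 300.18 mOsm/kg ≈ 300.2 mOsm/kg
Osmolar gap = measured − calculated = 296 − 300.2 = -4.2 mOsm/kg

-4.2 mOsm/kg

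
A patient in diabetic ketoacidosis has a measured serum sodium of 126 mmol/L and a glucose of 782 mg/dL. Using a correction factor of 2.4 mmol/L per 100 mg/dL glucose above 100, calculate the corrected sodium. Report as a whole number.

Corrected Na = measured Na + 2.4 · (glucose − 100)/100
= 126 + 2.4 · (782 − 100)/100
= 126 + 16.4
= 142.4 mmol/L

142 mmol/L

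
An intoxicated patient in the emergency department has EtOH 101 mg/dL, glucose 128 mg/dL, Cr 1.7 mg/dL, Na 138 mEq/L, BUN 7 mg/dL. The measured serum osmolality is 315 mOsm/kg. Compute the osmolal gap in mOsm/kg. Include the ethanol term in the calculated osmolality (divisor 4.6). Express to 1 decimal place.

Calculated osmolality = 2·Na + glucose/18 + BUN/2.8 + ethanol/4.6
= 2·138 + 128/18 + 7/2.8 + 101/4.6
= 276 + 7.11 + 2.50 + 21.96
= 307.57 mOsm/kg ≈ 307.6 mOsm/kg
Osmolar gap = measured − calculated = 315 − 307.6 = 7.4 mOsm/kg

7.4 mOsm/kg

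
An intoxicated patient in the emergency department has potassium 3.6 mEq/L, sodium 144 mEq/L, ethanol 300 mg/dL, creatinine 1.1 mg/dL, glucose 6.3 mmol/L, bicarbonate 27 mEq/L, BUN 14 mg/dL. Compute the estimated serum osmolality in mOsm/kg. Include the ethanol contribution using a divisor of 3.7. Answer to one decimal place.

380.4 mOsm/kg

Calculated osmolality = 2·Na + glucose + BUN/2.8 + ethanol/3.7
= 2·144 + 6.3 + 14/2.8 + 300/3.7
= 288 + 6.30 + 5 + 81.08
= 380.38 mOsm/kg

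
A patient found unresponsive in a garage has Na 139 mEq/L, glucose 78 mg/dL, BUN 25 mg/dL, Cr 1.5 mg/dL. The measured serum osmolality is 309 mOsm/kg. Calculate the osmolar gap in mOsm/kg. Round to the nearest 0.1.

17.7 mOsm/kg

Calculated osmolality = 2·Na + glucose/18 + BUN/2.8
= 2·139 + 78/18 + 25/2.8
= 278 + 4.33 + 8.93
= 291.26 mOsm/kg ≈ 291.3 mOsm/kg
Osmolar gap = measured − calculated = 309 − 291.3 = 17.7 mOsm/kg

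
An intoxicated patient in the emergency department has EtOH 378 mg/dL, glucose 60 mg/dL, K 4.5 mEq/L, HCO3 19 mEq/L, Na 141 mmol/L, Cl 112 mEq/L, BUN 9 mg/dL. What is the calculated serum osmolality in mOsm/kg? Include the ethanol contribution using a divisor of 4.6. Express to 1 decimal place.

370.7 mOsm/kg

Calculated osmolality = 2·Na + glucose/18 + BUN/2.8 + ethanol/4.6
= 2·141 + 60/18 + 9/2.8 + 378/4.6
= 282 + 3.33 + 3.21 + 82.17
= 370.71 mOsm/kg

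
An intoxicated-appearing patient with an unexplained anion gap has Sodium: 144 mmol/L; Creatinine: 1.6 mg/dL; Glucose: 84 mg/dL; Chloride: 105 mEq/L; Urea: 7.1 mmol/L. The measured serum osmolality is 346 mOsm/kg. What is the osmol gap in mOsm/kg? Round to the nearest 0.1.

46.2 mOsm/kg

Calculated osmolality = 2·Na + glucose/18 + urea
= 2·144 + 84/18 + 7.1
= 288 + 4.67 + 7.10
= 299.77 mOsm/kg ≈ 299.8 mOsm/kg
Osmolar gap = measured − calculated = 346 − 299.8 = 46.2 mOsm/kg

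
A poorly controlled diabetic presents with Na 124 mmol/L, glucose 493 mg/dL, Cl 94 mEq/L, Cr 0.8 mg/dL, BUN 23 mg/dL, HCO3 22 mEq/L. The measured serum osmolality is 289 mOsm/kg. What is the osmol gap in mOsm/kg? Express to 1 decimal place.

Calculated osmolality = 2·Na + glucose/18 + BUN/2.8
= 2·124 + 493/18 + 23/2.8
= 248 + 27.39 + 8.21
= 283.6 mOsm/kg ≈ 283.6 mOsm/kg
Osmolar gap = measured − calculated = 289 − 283.6 = 5.4 mOsm/kg

5.4 mOsm/kg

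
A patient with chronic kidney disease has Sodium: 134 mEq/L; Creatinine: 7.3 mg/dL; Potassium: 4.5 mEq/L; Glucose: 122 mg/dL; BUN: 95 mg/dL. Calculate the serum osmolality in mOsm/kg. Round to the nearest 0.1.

308.7 mOsm/kg

Calculated osmolality = 2·Na + glucose/18 + BUN/2.8
= 2·134 + 122/18 + 95/2.8
= 268 + 6.78 + 33.93
= 308.71 mOsm/kg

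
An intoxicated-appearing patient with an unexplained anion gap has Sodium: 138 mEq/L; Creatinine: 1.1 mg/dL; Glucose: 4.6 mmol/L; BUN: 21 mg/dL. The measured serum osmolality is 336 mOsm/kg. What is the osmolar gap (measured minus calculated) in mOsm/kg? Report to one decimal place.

47.9 mOsm/kg

Calculated osmolality = 2·Na + glucose + BUN/2.8
= 2·138 + 4.6 + 21/2.8
= 276 + 4.60 + 7.50
= 288.1 mOsm/kg ≈ 288.1 mOsm/kg
Osmolar gap = measured − calculated = 336 − 288.1 = 47.9 mOsm/kg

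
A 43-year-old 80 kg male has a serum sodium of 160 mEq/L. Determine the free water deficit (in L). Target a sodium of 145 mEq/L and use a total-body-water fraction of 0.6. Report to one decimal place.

5.0 L

TBW = 0.6 · 80 = 48 L
Free water deficit = TBW · (Na/145 − 1)
= 48 · (160/145 − 1)
= 48 · 0.1034
= 4.96 L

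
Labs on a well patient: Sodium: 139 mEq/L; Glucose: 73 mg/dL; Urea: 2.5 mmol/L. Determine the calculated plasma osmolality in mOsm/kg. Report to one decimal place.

284.6 mOsm/kg

Calculated osmolality = 2·Na + glucose/18 + urea
= 2·139 + 73/18 + 2.5
= 278 + 4.06 + 2.50
= 284.56 mOsm/kg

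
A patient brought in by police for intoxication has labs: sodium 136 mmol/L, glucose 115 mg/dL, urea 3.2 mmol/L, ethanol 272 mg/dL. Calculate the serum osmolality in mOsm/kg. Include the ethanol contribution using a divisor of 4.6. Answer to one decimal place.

Calculated osmolality = 2·Na + glucose/18 + urea + ethanol/4.6
= 2·136 + 115/18 + 3.2 + 272/4.6
= 272 + 6.39 + 3.20 + 59.13
= 340.72 mOsm/kg

340.7 mOsm/kg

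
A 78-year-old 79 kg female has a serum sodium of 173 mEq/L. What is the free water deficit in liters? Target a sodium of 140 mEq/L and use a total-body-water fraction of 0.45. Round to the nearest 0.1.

TBW = 0.45 · 79 = 35.55 L
Free water deficit = TBW · (Na/140 − 1)
= 35.55 · (173/140 − 1)
= 35.55 · 0.2357
= 8.38 L

8.4 L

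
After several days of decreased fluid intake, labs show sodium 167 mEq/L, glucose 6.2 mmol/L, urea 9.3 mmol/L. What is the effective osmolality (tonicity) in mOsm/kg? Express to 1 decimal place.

340.2 mOsm/kg

Effective osmolality excludes urea (freely permeant across cell membranes):
2·Na + glucose
= 2·167 + 6.2
= 334 + 6.2
= 340.2 mOsm/kg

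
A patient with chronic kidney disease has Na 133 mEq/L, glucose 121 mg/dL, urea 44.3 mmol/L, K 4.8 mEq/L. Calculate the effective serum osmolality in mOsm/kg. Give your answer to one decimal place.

272.7 mOsm/kg

Effective osmolality excludes urea (freely permeant across cell membranes):
2·Na + glucose/18
= 2·133 + 121/18
= 266 + 6.72
= 272.72 mOsm/kg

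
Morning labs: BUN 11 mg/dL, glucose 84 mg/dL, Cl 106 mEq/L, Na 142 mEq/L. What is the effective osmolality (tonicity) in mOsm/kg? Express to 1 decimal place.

288.7 mOsm/kg

Effective osmolality excludes urea (freely permeant across cell membranes):
2·Na + glucose/18
= 2·142 + 84/18
= 284 + 4.67
= 288.67 mOsm/kg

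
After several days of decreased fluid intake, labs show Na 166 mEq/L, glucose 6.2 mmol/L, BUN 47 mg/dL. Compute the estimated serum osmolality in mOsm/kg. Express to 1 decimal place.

355.0 mOsm/kg

Calculated osmolality = 2·Na + glucose + BUN/2.8
= 2·166 + 6.2 + 47/2.8
= 332 + 6.20 + 16.79
= 354.99 mOsm/kg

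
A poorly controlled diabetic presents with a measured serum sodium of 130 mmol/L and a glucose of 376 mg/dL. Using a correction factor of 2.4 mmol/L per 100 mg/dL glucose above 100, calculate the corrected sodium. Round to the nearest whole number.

137 mmol/L

Corrected Na = measured Na + 2.4 · (glucose − 100)/100
= 130 + 2.4 · (376 − 100)/100
= 130 + 6.6
= 136.6 mmol/L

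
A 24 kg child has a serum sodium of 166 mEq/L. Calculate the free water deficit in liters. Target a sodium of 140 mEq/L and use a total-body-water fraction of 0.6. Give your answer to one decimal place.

2.7 L

TBW = 0.6 · 24 = 14.4 L
Free water deficit = TBW · (Na/140 − 1)
= 14.4 · (166/140 − 1)
= 14.4 · 0.1857
= 2.67 L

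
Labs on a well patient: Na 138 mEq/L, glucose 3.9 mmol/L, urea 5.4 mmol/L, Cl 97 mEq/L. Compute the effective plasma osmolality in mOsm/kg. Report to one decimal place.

279.9 mOsm/kg

Effective osmolality excludes urea (freely permeant across cell membranes):
2·Na + glucose
= 2·138 + 3.9
= 276 + 3.9
= 279.9 mOsm/kg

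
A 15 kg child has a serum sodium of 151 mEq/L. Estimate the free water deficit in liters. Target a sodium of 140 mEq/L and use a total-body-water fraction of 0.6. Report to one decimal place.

TBW = 0.6 · 15 = 9 L
Free water deficit = TBW · (Na/140 − 1)
= 9 · (151/140 − 1)
= 9 · 0.0786
= 0.71 L

0.7 L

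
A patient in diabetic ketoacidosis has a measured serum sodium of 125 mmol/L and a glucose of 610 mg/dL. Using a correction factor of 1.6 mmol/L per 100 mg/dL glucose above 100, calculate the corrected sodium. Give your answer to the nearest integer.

Corrected Na = measured Na + 1.6 · (glucose − 100)/100
= 125 + 1.6 · (610 − 100)/100
= 125 + 8.2
= 133.2 mmol/L

133 mmol/L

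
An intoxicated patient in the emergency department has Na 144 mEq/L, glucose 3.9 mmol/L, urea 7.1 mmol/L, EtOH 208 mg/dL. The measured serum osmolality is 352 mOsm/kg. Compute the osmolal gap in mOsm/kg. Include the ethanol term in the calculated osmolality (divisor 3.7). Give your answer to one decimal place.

-3.2 mOsm/kg

Calculated osmolality = 2·Na + glucose + urea + ethanol/3.7
= 2·144 + 3.9 + 7.1 + 208/3.7
= 288 + 3.90 + 7.10 + 56.22
= 355.22 mOsm/kg ≈ 355.2 mOsm/kg
Osmolar gap = measured − calculated = 352 − 355.2 = -3.2 mOsm/kg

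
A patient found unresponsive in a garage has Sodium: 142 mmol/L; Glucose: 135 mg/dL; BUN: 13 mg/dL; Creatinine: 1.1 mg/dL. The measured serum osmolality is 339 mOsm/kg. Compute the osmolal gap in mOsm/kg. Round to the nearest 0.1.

Calculated osmolality = 2·Na + glucose/18 + BUN/2.8
= 2·142 + 135/18 + 13/2.8
= 284 + 7.50 + 4.64
= 296.14 mOsm/kg ≈ 296.1 mOsm/kg
Osmolar gap = measured − calculated = 339 − 296.1 = 42.9 mOsm/kg

42.9 mOsm/kg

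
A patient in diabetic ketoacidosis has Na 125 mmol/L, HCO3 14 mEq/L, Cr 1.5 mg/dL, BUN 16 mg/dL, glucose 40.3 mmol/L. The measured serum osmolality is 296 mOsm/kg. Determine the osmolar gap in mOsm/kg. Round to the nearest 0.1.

Calculated osmolality = 2·Na + glucose + BUN/2.8
= 2·125 + 40.3 + 16/2.8
= 250 + 40.30 + 5.71
= 296.01 mOsm/kg ≈ 296.0 mOsm/kg
Osmolar gap = measured − calculated = 296 − 296.0 = 0.0 mOsm/kg

0.0 mOsm/kg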